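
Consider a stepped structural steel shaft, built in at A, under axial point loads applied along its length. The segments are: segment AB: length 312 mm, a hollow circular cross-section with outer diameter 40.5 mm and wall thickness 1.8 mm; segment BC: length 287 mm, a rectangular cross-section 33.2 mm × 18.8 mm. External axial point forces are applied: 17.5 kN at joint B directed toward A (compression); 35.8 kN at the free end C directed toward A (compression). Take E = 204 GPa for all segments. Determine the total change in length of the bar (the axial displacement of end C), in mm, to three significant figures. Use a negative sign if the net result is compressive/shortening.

-0.453 mm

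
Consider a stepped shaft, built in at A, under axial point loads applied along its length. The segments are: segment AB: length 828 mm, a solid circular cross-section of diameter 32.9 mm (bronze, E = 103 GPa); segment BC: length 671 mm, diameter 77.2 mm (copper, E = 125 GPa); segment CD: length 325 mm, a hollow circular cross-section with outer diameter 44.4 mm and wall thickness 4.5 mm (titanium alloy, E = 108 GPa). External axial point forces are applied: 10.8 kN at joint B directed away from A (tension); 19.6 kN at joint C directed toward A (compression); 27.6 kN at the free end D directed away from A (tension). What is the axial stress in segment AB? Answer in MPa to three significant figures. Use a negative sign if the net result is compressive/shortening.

Internal axial forces (sectioning from the free end, tension +): N_CD = 27.6 kN, N_BC = 8 kN, N_AB = 18.8 kN.
A_AB = 850.1 mm².
σ_AB = N_AB/A_AB = 18800/850.1 = 22.11 MPa.

22.1 MPa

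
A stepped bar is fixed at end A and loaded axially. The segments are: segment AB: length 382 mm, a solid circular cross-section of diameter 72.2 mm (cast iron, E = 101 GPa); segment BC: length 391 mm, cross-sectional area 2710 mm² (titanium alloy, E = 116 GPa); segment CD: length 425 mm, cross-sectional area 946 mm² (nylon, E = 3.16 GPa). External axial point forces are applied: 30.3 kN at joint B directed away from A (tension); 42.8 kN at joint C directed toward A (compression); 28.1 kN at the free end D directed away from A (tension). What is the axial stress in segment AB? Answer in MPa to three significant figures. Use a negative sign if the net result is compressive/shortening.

3.81 MPa

Internal axial forces (sectioning from the free end, tension +): N_CD = 28.1 kN, N_BC = -14.7 kN, N_AB = 15.6 kN.
A_AB = 4094 mm².
σ_AB = N_AB/A_AB = 15600/4094 = 3.81 MPa.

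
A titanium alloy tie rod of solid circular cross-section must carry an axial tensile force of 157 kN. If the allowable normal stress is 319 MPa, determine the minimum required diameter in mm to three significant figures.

Required area A ≥ P/σ_allow = 157000/319 = 492.2 mm².
For a solid circular section, d ≥ √(4A/π) = 25.03 mm.

25.0 mm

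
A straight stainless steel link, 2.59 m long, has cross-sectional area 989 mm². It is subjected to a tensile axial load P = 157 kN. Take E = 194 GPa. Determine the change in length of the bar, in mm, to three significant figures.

2.12 mm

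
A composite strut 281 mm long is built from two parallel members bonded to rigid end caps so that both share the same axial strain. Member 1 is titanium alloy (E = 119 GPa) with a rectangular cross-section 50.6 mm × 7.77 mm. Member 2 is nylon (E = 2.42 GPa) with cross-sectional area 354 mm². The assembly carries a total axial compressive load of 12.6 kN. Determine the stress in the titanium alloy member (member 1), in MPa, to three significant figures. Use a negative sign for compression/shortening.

A_1 = 393.2 mm².
Equal strain + equilibrium ⇒ each member carries load in proportion to AE: A₁E₁ = 46790000 N, A₂E₂ = 856700 N, ΣAE = 47640000 N.
σ₁ = P·E₁/ΣAE = -12600·119000/47640000 = -31.47 MPa.

-31.5 MPa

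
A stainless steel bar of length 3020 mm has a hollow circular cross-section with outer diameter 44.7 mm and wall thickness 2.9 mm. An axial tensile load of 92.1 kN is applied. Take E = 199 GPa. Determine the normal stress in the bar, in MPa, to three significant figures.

242 MPa

A = 380.8 mm².
σ = N/A = 92100/380.8 = 241.8 MPa.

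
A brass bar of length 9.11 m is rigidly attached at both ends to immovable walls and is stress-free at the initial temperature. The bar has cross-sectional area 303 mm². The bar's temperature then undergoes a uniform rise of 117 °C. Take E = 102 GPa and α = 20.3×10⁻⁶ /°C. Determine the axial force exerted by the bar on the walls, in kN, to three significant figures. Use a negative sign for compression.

-73.4 kN

Free thermal expansion αLΔT = 20.3e-6 · 9110 · 117 = 21.64 mm.
The walls impose strain ε = −(21.64)/9110 = -2.3751e-03; σ = Eε = 102000 · -2.3751e-03 = -242.3 MPa.
Wall reaction R = σ·A = -242.3·303 = -73400 N = -73.4 kN.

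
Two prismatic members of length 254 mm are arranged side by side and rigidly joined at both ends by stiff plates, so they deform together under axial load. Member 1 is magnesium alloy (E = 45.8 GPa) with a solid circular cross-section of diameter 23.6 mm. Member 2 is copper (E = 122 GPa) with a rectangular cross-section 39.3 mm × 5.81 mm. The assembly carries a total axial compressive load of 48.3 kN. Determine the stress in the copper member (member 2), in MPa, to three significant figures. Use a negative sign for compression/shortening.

-123 MPa

A_1 = 437.4 mm².
A_2 = 228.3 mm².
Equal strain + equilibrium ⇒ each member carries load in proportion to AE: A₁E₁ = 20030000 N, A₂E₂ = 27860000 N, ΣAE = 47890000 N.
σ₂ = P·E₂/ΣAE = -48300·122000/47890000 = -123 MPa.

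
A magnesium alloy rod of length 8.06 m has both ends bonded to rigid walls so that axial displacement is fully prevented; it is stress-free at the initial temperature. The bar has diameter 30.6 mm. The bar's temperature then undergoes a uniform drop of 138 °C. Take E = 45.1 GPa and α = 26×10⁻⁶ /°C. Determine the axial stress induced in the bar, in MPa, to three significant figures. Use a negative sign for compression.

162 MPa

Free thermal expansion αLΔT = 26e-6 · 8060 · -138 = -28.92 mm.
The walls impose strain ε = −(-28.92)/8060 = 3.5880e-03; σ = Eε = 45100 · 3.5880e-03 = 161.8 MPa.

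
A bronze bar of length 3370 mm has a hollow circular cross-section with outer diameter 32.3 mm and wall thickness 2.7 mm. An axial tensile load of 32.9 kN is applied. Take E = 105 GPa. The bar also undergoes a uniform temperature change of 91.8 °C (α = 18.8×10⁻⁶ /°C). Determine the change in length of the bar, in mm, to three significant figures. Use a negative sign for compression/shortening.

10.0 mm

A = 251.1 mm².
δ_mech = NL/(AE) = 32900·3370/(251.1·105000) = 4.206 mm.
δ_thermal = αLΔT = 18.8e-6·3370·91.8 = 5.816 mm.
δ = δ_mech + δ_thermal = 10.02 mm.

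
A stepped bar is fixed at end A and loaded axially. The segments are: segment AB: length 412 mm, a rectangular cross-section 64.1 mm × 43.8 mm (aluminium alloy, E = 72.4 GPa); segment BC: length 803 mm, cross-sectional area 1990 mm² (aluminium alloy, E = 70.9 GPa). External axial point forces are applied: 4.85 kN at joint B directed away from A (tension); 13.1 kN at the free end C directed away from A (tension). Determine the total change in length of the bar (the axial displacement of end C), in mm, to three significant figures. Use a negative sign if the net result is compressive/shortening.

0.111 mm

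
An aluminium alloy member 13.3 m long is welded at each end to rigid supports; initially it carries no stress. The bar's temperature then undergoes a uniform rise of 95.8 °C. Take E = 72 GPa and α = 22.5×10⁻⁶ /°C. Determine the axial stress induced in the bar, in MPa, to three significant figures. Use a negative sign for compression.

-155 MPa

Free thermal expansion αLΔT = 22.5e-6 · 13300 · 95.8 = 28.67 mm.
The walls impose strain ε = −(28.67)/13300 = -2.1555e-03; σ = Eε = 72000 · -2.1555e-03 = -155.2 MPa.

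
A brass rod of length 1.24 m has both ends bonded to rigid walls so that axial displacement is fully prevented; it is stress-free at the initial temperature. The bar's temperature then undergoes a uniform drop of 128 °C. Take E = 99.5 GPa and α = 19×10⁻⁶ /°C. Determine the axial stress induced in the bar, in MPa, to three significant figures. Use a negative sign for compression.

Free thermal expansion αLΔT = 19e-6 · 1240 · -128 = -3.016 mm.
The walls impose strain ε = −(-3.016)/1240 = 2.4320e-03; σ = Eε = 99500 · 2.4320e-03 = 242 MPa.

242 MPa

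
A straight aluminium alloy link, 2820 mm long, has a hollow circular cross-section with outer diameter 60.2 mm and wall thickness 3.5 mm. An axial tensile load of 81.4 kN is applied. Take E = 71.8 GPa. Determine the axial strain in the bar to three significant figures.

0.00182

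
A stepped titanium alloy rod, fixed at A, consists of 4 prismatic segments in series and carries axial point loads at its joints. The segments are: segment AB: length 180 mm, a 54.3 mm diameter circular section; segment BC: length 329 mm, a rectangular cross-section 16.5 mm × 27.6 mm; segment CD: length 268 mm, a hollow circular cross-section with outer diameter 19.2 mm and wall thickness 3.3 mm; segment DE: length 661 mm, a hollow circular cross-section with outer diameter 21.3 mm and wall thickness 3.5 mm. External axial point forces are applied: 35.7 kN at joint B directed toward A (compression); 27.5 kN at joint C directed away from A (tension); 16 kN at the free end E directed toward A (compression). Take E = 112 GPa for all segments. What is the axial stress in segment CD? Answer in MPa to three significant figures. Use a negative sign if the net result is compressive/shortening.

-97.1 MPa

Internal axial forces (sectioning from the free end, tension +): N_DE = -16 kN, N_CD = -16 kN, N_BC = 11.5 kN, N_AB = -24.2 kN.
A_CD = 164.8 mm².
σ_CD = N_CD/A_CD = -16000/164.8 = -97.06 MPa.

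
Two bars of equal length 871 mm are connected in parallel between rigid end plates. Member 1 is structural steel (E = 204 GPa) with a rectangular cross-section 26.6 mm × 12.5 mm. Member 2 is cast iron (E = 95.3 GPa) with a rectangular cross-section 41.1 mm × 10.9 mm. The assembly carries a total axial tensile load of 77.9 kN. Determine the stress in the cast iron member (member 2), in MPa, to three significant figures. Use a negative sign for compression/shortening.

A_1 = 332.5 mm².
A_2 = 448 mm².
Equal strain + equilibrium ⇒ each member carries load in proportion to AE: A₁E₁ = 67830000 N, A₂E₂ = 42690000 N, ΣAE = 110500000 N.
σ₂ = P·E₂/ΣAE = 77900·95300/110500000 = 67.17 MPa.

67.2 MPa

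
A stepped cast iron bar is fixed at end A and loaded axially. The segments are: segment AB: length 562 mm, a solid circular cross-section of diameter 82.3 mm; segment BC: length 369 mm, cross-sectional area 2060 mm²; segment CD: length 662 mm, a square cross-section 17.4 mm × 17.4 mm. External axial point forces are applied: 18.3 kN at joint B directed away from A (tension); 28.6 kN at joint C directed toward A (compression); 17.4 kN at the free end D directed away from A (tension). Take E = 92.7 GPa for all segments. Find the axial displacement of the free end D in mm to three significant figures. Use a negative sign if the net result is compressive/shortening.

Internal axial forces (sectioning from the free end, tension +): N_CD = 17.4 kN, N_BC = -11.2 kN, N_AB = 7.1 kN.
A_AB = 5320 mm².
A_CD = 302.8 mm².
δ_AB = 7100·562/(5320·92700) = 0.008091 mm
δ_BC = -11200·369/(2060·92700) = -0.02164 mm
δ_CD = 17400·662/(302.8·92700) = 0.4104 mm
δ = Σδ_i = 0.3969 mm.

0.397 mm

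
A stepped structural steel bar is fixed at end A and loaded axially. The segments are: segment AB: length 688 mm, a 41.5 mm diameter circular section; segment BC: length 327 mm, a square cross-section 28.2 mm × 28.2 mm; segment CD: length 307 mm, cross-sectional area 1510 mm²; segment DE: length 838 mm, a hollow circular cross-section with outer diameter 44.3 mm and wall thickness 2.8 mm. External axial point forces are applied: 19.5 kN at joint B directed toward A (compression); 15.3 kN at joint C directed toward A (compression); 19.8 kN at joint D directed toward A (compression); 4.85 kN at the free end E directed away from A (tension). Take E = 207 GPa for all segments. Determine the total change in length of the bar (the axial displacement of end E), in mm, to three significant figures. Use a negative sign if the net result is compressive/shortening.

-0.143 mm

Internal axial forces (sectioning from the free end, tension +): N_DE = 4.85 kN, N_CD = -14.95 kN, N_BC = -30.25 kN, N_AB = -49.75 kN.
A_AB = 1353 mm².
A_BC = 795.2 mm².
A_DE = 365.1 mm².
δ_AB = -49750·688/(1353·207000) = -0.1222 mm
δ_BC = -30250·327/(795.2·207000) = -0.06009 mm
δ_CD = -14950·307/(1510·207000) = -0.01468 mm
δ_DE = 4850·838/(365.1·207000) = 0.05378 mm
δ = Σδ_i = -0.1432 mm.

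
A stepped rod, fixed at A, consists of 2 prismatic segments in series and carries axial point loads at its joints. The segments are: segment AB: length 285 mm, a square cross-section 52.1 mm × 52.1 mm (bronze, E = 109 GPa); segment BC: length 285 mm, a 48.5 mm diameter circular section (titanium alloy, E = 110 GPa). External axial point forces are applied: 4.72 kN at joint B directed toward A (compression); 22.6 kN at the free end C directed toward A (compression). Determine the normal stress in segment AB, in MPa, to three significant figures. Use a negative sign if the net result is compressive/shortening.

-10.1 MPa

Internal axial forces (sectioning from the free end, tension +): N_BC = -22.6 kN, N_AB = -27.32 kN.
A_AB = 2714 mm².
σ_AB = N_AB/A_AB = -27320/2714 = -10.06 MPa.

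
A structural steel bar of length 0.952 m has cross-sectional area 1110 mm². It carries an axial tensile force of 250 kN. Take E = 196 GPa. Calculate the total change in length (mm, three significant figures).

1.09 mm

δ_mech = NL/(AE) = 250000·952/(1110·196000) = 1.094 mm.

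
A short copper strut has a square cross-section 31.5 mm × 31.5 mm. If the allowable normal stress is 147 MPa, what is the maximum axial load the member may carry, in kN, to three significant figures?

146 kN

A = 992.2 mm².
P_max = σ_allow · A = 147 · 992.2 = 145900 N = 145.9 kN.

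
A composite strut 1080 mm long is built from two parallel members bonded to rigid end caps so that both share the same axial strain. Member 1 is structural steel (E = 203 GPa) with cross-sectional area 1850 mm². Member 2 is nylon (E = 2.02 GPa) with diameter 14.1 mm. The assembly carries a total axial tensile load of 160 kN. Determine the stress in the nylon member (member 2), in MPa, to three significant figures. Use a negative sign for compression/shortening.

0.860 MPa

A_2 = 156.1 mm².
Equal strain + equilibrium ⇒ each member carries load in proportion to AE: A₁E₁ = 375600000 N, A₂E₂ = 315400 N, ΣAE = 375900000 N.
σ₂ = P·E₂/ΣAE = 160000·2020/375900000 = 0.8599 MPa.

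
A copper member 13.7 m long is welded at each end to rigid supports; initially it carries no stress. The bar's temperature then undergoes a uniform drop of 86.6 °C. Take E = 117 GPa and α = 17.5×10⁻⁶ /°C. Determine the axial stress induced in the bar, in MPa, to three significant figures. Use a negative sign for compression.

Free thermal expansion αLΔT = 17.5e-6 · 13700 · -86.6 = -20.76 mm.
The walls impose strain ε = −(-20.76)/13700 = 1.5155e-03; σ = Eε = 117000 · 1.5155e-03 = 177.3 MPa.

177 MPa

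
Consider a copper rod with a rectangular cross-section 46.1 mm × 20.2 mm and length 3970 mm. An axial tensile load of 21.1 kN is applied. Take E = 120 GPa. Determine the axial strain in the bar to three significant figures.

A = 931.2 mm².
σ = N/A = 22.66 MPa; ε = σ/E = 22.66/120000 = 1.888e-04.

1.89e-04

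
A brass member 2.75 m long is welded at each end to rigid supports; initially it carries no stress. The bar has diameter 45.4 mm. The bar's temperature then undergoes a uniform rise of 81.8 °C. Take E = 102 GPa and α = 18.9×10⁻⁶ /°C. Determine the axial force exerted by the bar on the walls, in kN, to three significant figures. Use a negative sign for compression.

Free thermal expansion αLΔT = 18.9e-6 · 2750 · 81.8 = 4.252 mm.
The walls impose strain ε = −(4.252)/2750 = -1.5460e-03; σ = Eε = 102000 · -1.5460e-03 = -157.7 MPa.
Wall reaction R = σ·A = -157.7·1619 = -255300 N = -255.3 kN.

-255 kN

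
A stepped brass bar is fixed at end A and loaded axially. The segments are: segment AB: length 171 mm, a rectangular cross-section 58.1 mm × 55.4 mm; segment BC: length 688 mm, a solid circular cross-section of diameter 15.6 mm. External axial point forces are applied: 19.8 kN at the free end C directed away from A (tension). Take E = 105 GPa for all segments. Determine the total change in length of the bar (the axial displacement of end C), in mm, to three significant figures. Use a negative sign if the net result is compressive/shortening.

0.689 mm

Internal axial forces (sectioning from the free end, tension +): N_BC = 19.8 kN, N_AB = 19.8 kN.
A_AB = 3219 mm².
A_BC = 191.1 mm².
δ_AB = 19800·171/(3219·105000) = 0.01002 mm
δ_BC = 19800·688/(191.1·105000) = 0.6788 mm
δ = Σδ_i = 0.6888 mm.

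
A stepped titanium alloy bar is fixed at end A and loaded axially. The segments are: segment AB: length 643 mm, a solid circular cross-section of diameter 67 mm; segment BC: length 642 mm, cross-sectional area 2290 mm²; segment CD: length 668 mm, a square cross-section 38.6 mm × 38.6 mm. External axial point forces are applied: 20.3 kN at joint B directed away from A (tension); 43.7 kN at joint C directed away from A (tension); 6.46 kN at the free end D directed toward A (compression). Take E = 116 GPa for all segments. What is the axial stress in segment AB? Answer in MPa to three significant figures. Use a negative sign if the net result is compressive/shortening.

16.3 MPa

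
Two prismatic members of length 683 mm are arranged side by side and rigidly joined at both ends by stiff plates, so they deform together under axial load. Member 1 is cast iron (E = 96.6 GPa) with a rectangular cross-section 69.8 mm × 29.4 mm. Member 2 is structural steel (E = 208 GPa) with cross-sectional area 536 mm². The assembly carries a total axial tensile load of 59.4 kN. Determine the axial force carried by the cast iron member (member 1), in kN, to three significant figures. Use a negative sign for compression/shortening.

38.0 kN

A_1 = 2052 mm².
Equal strain + equilibrium ⇒ each member carries load in proportion to AE: A₁E₁ = 198200000 N, A₂E₂ = 111500000 N, ΣAE = 309700000 N.
F₁ = P·A₁E₁/ΣAE = 59400·198200000/309700000 = 38020 N.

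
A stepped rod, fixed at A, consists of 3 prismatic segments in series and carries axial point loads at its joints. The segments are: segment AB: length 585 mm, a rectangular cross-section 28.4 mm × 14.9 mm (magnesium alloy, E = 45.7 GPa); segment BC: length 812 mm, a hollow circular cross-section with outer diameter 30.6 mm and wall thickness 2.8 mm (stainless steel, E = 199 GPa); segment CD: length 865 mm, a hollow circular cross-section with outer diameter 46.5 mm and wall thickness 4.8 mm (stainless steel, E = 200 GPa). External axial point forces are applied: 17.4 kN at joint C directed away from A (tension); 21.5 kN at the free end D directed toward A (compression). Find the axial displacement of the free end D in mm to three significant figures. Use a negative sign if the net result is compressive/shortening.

Internal axial forces (sectioning from the free end, tension +): N_CD = -21.5 kN, N_BC = -4.1 kN, N_AB = -4.1 kN.
A_AB = 423.2 mm².
A_BC = 244.5 mm².
A_CD = 628.8 mm².
δ_AB = -4100·585/(423.2·45700) = -0.124 mm
δ_BC = -4100·812/(244.5·199000) = -0.06841 mm
δ_CD = -21500·865/(628.8·200000) = -0.1479 mm
δ = Σδ_i = -0.3403 mm.

-0.340 mm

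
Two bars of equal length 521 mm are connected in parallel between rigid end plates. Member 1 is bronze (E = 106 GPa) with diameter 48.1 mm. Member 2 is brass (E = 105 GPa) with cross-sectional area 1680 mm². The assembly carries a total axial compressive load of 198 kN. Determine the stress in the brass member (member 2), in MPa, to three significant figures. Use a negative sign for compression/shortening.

A_1 = 1817 mm².
Equal strain + equilibrium ⇒ each member carries load in proportion to AE: A₁E₁ = 192600000 N, A₂E₂ = 176400000 N, ΣAE = 369000000 N.
σ₂ = P·E₂/ΣAE = -198000·105000/369000000 = -56.34 MPa.

-56.3 MPa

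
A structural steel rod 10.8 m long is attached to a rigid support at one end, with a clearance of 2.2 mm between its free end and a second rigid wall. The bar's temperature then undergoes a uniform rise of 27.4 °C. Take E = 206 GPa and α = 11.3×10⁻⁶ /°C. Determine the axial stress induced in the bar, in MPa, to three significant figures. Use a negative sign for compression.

Free thermal expansion αLΔT = 11.3e-6 · 10800 · 27.4 = 3.344 mm.
The walls engage after the gap closes; constrained expansion = 3.344 − 2.2 = 1.144 mm.
The walls impose strain ε = −(1.144)/10800 = -1.0592e-04; σ = Eε = 206000 · -1.0592e-04 = -21.82 MPa.

-21.8 MPa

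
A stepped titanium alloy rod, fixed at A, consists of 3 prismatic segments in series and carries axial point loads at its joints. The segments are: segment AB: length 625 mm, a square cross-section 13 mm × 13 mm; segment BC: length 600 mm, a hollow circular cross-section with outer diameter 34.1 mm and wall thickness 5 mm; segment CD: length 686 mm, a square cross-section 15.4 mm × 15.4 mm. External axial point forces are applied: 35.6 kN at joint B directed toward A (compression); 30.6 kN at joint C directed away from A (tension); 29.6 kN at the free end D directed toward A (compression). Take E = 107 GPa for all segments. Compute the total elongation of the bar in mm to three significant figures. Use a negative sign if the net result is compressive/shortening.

-1.98 mm

Internal axial forces (sectioning from the free end, tension +): N_CD = -29.6 kN, N_BC = 1 kN, N_AB = -34.6 kN.
A_AB = 169 mm².
A_BC = 457.1 mm².
A_CD = 237.2 mm².
δ_AB = -34600·625/(169·107000) = -1.196 mm
δ_BC = 1000·600/(457.1·107000) = 0.01227 mm
δ_CD = -29600·686/(237.2·107000) = -0.8002 mm
δ = Σδ_i = -1.984 mm.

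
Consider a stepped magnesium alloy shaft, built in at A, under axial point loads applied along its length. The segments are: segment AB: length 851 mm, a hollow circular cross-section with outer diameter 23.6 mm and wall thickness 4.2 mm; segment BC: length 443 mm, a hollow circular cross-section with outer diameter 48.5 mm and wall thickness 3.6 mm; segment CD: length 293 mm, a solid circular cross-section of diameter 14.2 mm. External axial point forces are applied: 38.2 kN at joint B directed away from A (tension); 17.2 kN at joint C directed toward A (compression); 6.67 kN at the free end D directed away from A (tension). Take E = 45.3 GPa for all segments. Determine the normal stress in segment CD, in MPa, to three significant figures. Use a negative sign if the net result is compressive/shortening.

42.1 MPa

Internal axial forces (sectioning from the free end, tension +): N_CD = 6.67 kN, N_BC = -10.53 kN, N_AB = 27.67 kN.
A_CD = 158.4 mm².
σ_CD = N_CD/A_CD = 6670/158.4 = 42.12 MPa.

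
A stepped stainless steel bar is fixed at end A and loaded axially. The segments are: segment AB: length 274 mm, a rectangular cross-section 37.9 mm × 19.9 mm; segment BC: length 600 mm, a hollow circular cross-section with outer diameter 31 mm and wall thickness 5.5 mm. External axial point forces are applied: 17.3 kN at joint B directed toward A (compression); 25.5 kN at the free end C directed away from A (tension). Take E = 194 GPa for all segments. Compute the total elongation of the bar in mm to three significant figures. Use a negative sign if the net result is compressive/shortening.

0.194 mm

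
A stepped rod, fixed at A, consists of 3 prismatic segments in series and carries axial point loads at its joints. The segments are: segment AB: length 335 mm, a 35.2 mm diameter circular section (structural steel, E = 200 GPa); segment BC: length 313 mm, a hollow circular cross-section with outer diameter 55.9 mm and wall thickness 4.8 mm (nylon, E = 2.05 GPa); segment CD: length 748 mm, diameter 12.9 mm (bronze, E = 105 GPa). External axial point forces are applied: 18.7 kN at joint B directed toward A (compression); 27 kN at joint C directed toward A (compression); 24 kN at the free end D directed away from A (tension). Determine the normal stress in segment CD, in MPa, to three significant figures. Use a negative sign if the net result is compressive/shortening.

Internal axial forces (sectioning from the free end, tension +): N_CD = 24 kN, N_BC = -3 kN, N_AB = -21.7 kN.
A_CD = 130.7 mm².
σ_CD = N_CD/A_CD = 24000/130.7 = 183.6 MPa.

184 MPa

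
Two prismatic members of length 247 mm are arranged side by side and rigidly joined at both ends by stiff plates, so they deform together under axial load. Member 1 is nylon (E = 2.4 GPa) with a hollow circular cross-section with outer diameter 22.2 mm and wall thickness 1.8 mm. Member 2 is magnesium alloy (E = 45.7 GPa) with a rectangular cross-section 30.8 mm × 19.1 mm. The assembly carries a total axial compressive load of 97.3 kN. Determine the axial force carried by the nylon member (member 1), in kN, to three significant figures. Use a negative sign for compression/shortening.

A_1 = 115.4 mm².
A_2 = 588.3 mm².
Equal strain + equilibrium ⇒ each member carries load in proportion to AE: A₁E₁ = 276900 N, A₂E₂ = 26880000 N, ΣAE = 27160000 N.
F₁ = P·A₁E₁/ΣAE = -97300·276900/27160000 = -991.8 N.

-0.992 kN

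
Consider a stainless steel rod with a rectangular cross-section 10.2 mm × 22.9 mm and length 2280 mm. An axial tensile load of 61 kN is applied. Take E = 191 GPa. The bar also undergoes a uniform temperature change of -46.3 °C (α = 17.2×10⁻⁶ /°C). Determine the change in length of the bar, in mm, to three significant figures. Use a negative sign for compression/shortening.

A = 233.6 mm².
δ_mech = NL/(AE) = 61000·2280/(233.6·191000) = 3.117 mm.
δ_thermal = αLΔT = 17.2e-6·2280·-46.3 = -1.816 mm.
δ = δ_mech + δ_thermal = 1.302 mm.

1.30 mm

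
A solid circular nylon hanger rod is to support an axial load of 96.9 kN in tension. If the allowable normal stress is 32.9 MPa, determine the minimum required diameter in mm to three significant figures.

61.2 mm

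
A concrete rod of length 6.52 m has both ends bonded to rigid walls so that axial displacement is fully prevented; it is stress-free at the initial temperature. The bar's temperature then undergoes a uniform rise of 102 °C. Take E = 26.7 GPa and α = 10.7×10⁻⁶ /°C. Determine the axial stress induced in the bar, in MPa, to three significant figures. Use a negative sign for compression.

-29.1 MPa

Free thermal expansion αLΔT = 10.7e-6 · 6520 · 102 = 7.116 mm.
The walls impose strain ε = −(7.116)/6520 = -1.0914e-03; σ = Eε = 26700 · -1.0914e-03 = -29.14 MPa.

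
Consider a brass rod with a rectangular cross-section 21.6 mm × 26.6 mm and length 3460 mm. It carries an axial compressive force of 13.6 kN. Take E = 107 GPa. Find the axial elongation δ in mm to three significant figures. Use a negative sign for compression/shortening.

A = 574.6 mm².
δ_mech = NL/(AE) = -13600·3460/(574.6·107000) = -0.7654 mm.

-0.765 mm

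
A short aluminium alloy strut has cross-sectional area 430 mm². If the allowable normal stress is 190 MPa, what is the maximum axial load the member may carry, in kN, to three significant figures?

P_max = σ_allow · A = 190 · 430 = 81700 N = 81.7 kN.

81.7 kN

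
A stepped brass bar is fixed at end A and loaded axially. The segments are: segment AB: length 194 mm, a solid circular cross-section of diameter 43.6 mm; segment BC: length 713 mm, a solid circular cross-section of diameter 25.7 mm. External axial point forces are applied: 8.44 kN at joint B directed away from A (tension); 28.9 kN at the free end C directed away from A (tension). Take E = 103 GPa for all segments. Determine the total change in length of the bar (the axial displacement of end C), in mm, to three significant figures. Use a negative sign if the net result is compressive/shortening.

0.433 mm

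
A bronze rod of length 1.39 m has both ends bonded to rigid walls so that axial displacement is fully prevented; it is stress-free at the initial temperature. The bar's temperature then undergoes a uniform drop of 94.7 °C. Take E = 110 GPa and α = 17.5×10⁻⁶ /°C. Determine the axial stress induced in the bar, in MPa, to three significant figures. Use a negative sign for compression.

182 MPa

Free thermal expansion αLΔT = 17.5e-6 · 1390 · -94.7 = -2.304 mm.
The walls impose strain ε = −(-2.304)/1390 = 1.6572e-03; σ = Eε = 110000 · 1.6572e-03 = 182.3 MPa.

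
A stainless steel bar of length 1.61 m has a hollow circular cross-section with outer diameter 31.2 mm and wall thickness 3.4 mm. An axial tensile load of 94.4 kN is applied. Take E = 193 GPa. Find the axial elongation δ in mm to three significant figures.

A = 296.9 mm².
δ_mech = NL/(AE) = 94400·1610/(296.9·193000) = 2.652 mm.

2.65 mm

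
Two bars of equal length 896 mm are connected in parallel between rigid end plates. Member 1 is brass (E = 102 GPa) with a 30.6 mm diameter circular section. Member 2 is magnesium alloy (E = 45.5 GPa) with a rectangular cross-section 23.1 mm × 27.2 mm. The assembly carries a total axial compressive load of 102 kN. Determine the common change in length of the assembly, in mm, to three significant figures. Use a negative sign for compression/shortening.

-0.882 mm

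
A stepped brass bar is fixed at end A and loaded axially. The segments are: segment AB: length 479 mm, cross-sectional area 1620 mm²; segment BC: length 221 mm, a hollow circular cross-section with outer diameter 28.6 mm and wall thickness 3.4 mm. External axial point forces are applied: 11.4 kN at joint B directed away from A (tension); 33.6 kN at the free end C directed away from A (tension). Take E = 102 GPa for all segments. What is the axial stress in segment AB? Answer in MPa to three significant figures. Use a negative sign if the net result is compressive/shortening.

27.8 MPa

Internal axial forces (sectioning from the free end, tension +): N_BC = 33.6 kN, N_AB = 45 kN.
σ_AB = N_AB/A_AB = 45000/1620 = 27.78 MPa.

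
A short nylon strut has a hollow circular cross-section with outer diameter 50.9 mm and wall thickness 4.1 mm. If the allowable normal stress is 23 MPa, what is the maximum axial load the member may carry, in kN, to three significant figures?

13.9 kN

A = 602.8 mm².
P_max = σ_allow · A = 23 · 602.8 = 13860 N = 13.86 kN.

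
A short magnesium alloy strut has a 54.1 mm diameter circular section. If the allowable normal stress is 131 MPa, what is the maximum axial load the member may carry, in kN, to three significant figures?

A = 2299 mm².
P_max = σ_allow · A = 131 · 2299 = 301100 N = 301.1 kN.

301 kN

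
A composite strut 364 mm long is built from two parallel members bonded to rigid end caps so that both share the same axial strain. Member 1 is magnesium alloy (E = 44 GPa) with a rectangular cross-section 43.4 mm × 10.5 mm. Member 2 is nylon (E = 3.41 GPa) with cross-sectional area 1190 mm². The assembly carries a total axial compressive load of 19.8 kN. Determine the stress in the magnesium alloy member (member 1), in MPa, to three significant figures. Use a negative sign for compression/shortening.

-36.1 MPa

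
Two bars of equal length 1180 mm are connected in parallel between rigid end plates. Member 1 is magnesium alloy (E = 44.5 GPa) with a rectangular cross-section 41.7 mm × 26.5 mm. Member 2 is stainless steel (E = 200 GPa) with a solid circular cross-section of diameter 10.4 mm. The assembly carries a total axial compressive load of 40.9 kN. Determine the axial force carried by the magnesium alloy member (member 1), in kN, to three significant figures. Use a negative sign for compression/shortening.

A_1 = 1105 mm².
A_2 = 84.95 mm².
Equal strain + equilibrium ⇒ each member carries load in proportion to AE: A₁E₁ = 49170000 N, A₂E₂ = 16990000 N, ΣAE = 66160000 N.
F₁ = P·A₁E₁/ΣAE = -40900·49170000/66160000 = -30400 N.

-30.4 kN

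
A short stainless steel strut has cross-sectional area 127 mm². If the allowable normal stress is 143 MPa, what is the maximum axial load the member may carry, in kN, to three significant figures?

P_max = σ_allow · A = 143 · 127 = 18160 N = 18.16 kN.

18.2 kN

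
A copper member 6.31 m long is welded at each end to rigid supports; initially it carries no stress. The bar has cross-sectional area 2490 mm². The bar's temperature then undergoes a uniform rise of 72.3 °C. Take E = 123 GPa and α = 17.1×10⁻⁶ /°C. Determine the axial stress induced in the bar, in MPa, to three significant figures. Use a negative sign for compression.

-152 MPa

Free thermal expansion αLΔT = 17.1e-6 · 6310 · 72.3 = 7.801 mm.
The walls impose strain ε = −(7.801)/6310 = -1.2363e-03; σ = Eε = 123000 · -1.2363e-03 = -152.1 MPa.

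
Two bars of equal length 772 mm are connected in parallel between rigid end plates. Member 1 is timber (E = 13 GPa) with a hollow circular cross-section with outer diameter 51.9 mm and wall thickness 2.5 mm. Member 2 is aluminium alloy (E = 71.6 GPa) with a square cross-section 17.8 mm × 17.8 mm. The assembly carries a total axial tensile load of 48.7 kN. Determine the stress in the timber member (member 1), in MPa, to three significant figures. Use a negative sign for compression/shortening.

22.8 MPa

A_1 = 388 mm².
A_2 = 316.8 mm².
Equal strain + equilibrium ⇒ each member carries load in proportion to AE: A₁E₁ = 5044000 N, A₂E₂ = 22690000 N, ΣAE = 27730000 N.
σ₁ = P·E₁/ΣAE = 48700·13000/27730000 = 22.83 MPa.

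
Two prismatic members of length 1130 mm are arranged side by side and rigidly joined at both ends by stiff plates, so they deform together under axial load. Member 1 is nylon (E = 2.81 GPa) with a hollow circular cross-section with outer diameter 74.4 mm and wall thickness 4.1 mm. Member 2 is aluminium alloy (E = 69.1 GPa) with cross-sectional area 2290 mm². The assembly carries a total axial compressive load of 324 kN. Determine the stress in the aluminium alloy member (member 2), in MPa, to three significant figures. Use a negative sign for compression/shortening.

A_1 = 905.5 mm².
Equal strain + equilibrium ⇒ each member carries load in proportion to AE: A₁E₁ = 2544000 N, A₂E₂ = 158200000 N, ΣAE = 160800000 N.
σ₂ = P·E₂/ΣAE = -324000·69100/160800000 = -139.2 MPa.

-139 MPa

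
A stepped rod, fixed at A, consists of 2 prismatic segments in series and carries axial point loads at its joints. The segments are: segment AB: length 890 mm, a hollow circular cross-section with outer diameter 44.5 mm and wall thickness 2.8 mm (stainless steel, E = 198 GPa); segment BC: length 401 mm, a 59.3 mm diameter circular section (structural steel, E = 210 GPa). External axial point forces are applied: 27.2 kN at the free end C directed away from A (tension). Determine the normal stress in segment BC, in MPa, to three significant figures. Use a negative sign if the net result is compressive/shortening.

Internal axial forces (sectioning from the free end, tension +): N_BC = 27.2 kN, N_AB = 27.2 kN.
A_BC = 2762 mm².
σ_BC = N_BC/A_BC = 27200/2762 = 9.848 MPa.

9.85 MPa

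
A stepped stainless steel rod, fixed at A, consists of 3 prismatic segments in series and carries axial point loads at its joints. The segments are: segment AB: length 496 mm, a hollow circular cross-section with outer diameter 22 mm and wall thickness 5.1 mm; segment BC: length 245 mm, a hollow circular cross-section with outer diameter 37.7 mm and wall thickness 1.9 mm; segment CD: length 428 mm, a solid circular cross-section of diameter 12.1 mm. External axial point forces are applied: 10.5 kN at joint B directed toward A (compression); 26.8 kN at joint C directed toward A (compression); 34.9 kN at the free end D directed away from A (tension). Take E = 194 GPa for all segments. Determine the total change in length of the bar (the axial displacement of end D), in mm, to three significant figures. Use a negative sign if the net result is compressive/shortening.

0.695 mm

Internal axial forces (sectioning from the free end, tension +): N_CD = 34.9 kN, N_BC = 8.1 kN, N_AB = -2.4 kN.
A_AB = 270.8 mm².
A_BC = 213.7 mm².
A_CD = 115 mm².
δ_AB = -2400·496/(270.8·194000) = -0.02266 mm
δ_BC = 8100·245/(213.7·194000) = 0.04787 mm
δ_CD = 34900·428/(115·194000) = 0.6696 mm
δ = Σδ_i = 0.6948 mm.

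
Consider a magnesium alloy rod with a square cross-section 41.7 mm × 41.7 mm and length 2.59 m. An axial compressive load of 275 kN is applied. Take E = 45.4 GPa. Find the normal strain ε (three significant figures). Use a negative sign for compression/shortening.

-0.00348

A = 1739 mm².
σ = N/A = -158.1 MPa; ε = σ/E = -158.1/45400 = -3.483e-03.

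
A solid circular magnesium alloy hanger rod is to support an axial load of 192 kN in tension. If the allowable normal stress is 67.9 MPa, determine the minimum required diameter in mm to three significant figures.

60.0 mm

Required area A ≥ P/σ_allow = 192000/67.9 = 2828 mm².
For a solid circular section, d ≥ √(4A/π) = 60 mm.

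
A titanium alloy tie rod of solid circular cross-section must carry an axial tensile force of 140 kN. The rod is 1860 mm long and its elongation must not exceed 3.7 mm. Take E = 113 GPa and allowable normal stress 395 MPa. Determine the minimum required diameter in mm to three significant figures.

Required area A ≥ P/σ_allow = 140000/395 = 354.4 mm².
For a solid circular section, d ≥ √(4A/π) = 21.24 mm.
Elongation limit: A ≥ PL/(Eδ_allow) = 140000·1860/(113000·3.7) = 622.8 mm² ⇒ d ≥ 28.16 mm.
The elongation limit governs.

28.2 mm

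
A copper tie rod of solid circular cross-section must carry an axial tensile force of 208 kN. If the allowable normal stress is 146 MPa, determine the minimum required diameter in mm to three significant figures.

42.6 mm

Required area A ≥ P/σ_allow = 208000/146 = 1425 mm².
For a solid circular section, d ≥ √(4A/π) = 42.59 mm.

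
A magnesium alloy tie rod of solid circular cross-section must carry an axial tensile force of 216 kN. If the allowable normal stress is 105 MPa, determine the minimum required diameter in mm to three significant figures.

51.2 mm

Required area A ≥ P/σ_allow = 216000/105 = 2057 mm².
For a solid circular section, d ≥ √(4A/π) = 51.18 mm.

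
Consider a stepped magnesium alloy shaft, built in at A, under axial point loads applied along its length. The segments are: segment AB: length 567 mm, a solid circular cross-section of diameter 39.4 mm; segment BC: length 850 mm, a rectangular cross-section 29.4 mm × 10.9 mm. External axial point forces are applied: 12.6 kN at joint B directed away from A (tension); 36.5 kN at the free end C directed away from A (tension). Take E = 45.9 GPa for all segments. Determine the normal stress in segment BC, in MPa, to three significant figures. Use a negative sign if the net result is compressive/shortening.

114 MPa

Internal axial forces (sectioning from the free end, tension +): N_BC = 36.5 kN, N_AB = 49.1 kN.
A_BC = 320.5 mm².
σ_BC = N_BC/A_BC = 36500/320.5 = 113.9 MPa.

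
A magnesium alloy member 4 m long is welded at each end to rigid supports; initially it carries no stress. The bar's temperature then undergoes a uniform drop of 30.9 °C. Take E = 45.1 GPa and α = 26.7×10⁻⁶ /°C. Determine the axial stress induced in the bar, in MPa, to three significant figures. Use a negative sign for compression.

Free thermal expansion αLΔT = 26.7e-6 · 4000 · -30.9 = -3.3 mm.
The walls impose strain ε = −(-3.3)/4000 = 8.2503e-04; σ = Eε = 45100 · 8.2503e-04 = 37.21 MPa.

37.2 MPa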